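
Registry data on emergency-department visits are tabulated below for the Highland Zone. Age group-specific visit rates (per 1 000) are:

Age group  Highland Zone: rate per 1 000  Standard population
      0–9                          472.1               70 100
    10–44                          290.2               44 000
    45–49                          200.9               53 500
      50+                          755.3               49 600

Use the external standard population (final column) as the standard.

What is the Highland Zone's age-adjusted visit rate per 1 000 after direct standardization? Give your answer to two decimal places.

Standard total = 217 200; weights = 0.3227, 0.2026, 0.2463, 0.2284.
Standardized rate: 0.3227×472.1 + 0.2026×290.2 + 0.2463×200.9 + 0.2284×755.3 = 433.1217 per 1 000.

433.12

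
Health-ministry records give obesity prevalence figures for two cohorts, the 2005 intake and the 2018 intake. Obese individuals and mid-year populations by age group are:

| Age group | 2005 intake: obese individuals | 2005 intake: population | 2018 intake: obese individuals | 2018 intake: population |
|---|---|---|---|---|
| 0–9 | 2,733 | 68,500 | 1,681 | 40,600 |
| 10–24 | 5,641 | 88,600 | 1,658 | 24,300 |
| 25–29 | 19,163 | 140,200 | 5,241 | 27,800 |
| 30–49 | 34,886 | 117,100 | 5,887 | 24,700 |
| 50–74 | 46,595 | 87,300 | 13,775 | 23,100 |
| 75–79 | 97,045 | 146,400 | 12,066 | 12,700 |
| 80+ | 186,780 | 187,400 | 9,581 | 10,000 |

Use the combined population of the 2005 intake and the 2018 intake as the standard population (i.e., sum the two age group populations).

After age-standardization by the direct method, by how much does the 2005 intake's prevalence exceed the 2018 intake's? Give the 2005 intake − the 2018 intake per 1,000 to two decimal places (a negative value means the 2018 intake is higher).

Age-specific rates per 1,000 for the 2005 intake: 39.898, 63.668, 136.683, 297.916, 533.734, 662.876, 996.692.
For the 2018 intake: 41.404, 68.230, 188.525, 238.340, 596.320, 950.079, 958.100.
Combined standard total = 998,700; weights = 0.1092, 0.1130, 0.1682, 0.1420, 0.1105, 0.1593, 0.1977.
The 2005 intake: 0.1092×39.898 + 0.1130×63.668 + 0.1682×136.683 + 0.1420×297.916 + 0.1105×533.734 + 0.1593×662.876 + 0.1977×996.692 = 438.4530 per 1,000.
The 2018 intake: 0.1092×41.404 + 0.1130×68.230 + 0.1682×188.525 + 0.1420×238.340 + 0.1105×596.320 + 0.1593×950.079 + 0.1977×958.100 = 484.4392 per 1,000.
Difference = 438.4530 − 484.4392 = -45.9862.

-45.99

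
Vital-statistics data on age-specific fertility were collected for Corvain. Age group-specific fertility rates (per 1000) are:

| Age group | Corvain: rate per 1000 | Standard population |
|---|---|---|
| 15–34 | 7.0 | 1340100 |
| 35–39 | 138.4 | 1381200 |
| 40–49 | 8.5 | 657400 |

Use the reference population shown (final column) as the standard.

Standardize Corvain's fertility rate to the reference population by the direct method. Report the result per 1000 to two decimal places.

Standard total = 3378700; weights = 0.3966, 0.4088, 0.1946.
Standardized rate: 0.3966×7.0 + 0.4088×138.4 + 0.1946×8.5 = 61.0077 per 1000.

61.01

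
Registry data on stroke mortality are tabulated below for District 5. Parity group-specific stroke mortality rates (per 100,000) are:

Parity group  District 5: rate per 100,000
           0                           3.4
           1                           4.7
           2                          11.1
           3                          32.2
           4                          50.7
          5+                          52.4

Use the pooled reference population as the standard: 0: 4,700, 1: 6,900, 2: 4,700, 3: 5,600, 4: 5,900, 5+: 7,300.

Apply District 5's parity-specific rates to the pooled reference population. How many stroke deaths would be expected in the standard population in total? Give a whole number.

10

Expected stroke deaths = Σ (standard pop × parity-specific rate ÷ 100,000)
= 4,700×3.4/100,000 + 6,900×4.7/100,000 + 4,700×11.1/100,000 + 5,600×32.2/100,000 + 5,900×50.7/100,000 + 7,300×52.4/100,000
= 0.16 + 0.32 + 0.52 + 1.80 + 2.99 + 3.83 = 9.63.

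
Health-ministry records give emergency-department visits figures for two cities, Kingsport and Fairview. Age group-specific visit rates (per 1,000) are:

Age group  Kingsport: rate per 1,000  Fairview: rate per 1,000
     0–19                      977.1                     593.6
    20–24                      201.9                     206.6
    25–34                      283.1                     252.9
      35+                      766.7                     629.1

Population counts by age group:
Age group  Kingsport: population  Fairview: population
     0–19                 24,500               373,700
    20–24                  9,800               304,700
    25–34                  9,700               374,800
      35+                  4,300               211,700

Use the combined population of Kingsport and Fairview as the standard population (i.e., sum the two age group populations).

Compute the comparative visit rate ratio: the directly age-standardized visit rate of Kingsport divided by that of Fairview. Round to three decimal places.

1.360

Combined standard total = 1,313,200; weights = 0.3032, 0.2395, 0.2928, 0.1645.
Kingsport: 0.3032×977.1 + 0.2395×201.9 + 0.2928×283.1 + 0.1645×766.7 = 553.6384 per 1,000.
Fairview: 0.3032×593.6 + 0.2395×206.6 + 0.2928×252.9 + 0.1645×629.1 = 407.0004 per 1,000.
Ratio = 553.6384 ÷ 407.0004 = 1.36029.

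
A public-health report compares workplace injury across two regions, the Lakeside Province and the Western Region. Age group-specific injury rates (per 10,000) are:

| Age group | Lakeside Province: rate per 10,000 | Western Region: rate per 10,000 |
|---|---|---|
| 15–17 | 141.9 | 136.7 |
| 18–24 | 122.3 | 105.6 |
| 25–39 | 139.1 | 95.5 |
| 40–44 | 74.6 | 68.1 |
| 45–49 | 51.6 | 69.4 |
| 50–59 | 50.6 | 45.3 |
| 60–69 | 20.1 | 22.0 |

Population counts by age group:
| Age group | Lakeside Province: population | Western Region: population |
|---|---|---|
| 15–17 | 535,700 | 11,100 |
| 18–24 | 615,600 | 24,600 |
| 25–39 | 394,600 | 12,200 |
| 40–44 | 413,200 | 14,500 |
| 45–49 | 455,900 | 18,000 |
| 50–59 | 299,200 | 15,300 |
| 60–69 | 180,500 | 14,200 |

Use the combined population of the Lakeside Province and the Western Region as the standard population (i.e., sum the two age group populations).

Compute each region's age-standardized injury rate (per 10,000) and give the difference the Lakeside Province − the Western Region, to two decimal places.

Combined standard total = 3,004,600; weights = 0.1820, 0.2131, 0.1354, 0.1423, 0.1577, 0.1047, 0.0648.
The Lakeside Province: 0.1820×141.9 + 0.2131×122.3 + 0.1354×139.1 + 0.1423×74.6 + 0.1577×51.6 + 0.1047×50.6 + 0.0648×20.1 = 96.0727 per 10,000.
The Western Region: 0.1820×136.7 + 0.2131×105.6 + 0.1354×95.5 + 0.1423×68.1 + 0.1577×69.4 + 0.1047×45.3 + 0.0648×22.0 = 87.1155 per 10,000.
Difference = 96.0727 − 87.1155 = 8.9572.

8.96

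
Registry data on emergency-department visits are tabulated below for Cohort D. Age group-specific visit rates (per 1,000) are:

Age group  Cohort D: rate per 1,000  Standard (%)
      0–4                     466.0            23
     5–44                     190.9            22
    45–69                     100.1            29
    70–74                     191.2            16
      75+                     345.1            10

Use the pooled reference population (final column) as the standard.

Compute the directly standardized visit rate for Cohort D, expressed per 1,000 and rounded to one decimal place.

243.3

Standard weights: 0.23, 0.22, 0.29, 0.16, 0.10.
Standardized rate: 0.2300×466.0 + 0.2200×190.9 + 0.2900×100.1 + 0.1600×191.2 + 0.1000×345.1 = 243.3090 per 1,000.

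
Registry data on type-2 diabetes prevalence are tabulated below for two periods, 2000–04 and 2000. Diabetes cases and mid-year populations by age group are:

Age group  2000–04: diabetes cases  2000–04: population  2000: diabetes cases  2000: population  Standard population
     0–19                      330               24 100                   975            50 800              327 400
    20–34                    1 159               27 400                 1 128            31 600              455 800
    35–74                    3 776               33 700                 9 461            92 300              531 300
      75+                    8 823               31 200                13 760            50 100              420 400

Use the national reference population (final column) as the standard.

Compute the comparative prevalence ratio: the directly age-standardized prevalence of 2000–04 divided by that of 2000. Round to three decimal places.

1.050

Age-specific rates per 1 000 for 2000–04: 13.693, 42.299, 112.047, 282.788.
For 2000: 19.193, 35.696, 102.503, 274.651.
Standard total = 1 734 900; weights = 0.1887, 0.2627, 0.3062, 0.2423.
2000–04: 0.1887×13.693 + 0.2627×42.299 + 0.3062×112.047 + 0.2423×282.788 = 116.5359 per 1 000.
2000: 0.1887×19.193 + 0.2627×35.696 + 0.3062×102.503 + 0.2423×274.651 = 110.9441 per 1 000.
Ratio = 116.5359 ÷ 110.9441 = 1.05040.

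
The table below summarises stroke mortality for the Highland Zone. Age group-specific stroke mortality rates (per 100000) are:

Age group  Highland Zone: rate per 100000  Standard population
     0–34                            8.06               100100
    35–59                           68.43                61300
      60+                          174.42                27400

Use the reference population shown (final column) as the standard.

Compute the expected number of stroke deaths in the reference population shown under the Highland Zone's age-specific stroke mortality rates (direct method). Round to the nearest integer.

98

Expected stroke deaths = Σ (standard pop × age-specific rate ÷ 100000)
= 100100×8.06/100000 + 61300×68.43/100000 + 27400×174.42/100000
= 8.07 + 41.95 + 47.79 = 97.81.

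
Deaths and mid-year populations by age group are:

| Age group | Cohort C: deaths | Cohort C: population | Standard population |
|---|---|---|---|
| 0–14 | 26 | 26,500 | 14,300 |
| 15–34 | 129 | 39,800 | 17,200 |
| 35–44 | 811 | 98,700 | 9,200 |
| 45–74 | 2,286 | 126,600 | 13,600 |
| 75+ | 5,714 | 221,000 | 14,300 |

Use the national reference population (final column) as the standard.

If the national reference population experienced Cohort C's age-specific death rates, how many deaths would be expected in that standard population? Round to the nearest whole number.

Age-specific rates per 100,000 for Cohort C: 98.11, 324.12, 821.68, 1805.69, 2585.52.
Expected deaths = Σ (standard pop × age-specific rate ÷ 100,000)
= 14,300×98.11/100,000 + 17,200×324.12/100,000 + 9,200×821.68/100,000 + 13,600×1805.69/100,000 + 14,300×2585.52/100,000
= 14.03 + 55.75 + 75.59 + 245.57 + 369.73 = 760.68.

761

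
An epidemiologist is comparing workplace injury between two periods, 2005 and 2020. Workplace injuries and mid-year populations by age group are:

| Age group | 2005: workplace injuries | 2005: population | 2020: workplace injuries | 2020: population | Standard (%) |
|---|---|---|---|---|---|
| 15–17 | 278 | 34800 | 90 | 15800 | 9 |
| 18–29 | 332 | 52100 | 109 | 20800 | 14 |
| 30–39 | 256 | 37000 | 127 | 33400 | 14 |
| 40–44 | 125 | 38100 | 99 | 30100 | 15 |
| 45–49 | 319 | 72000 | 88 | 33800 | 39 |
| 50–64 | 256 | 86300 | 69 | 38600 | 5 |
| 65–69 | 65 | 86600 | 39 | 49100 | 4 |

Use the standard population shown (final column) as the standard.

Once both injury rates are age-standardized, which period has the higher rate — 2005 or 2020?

2005

Age-specific rates per 10000 for 2005: 79.89, 63.72, 69.19, 32.81, 44.31, 29.66, 7.51.
For 2020: 56.96, 52.40, 38.02, 32.89, 26.04, 17.88, 7.94.
Standard weights: 0.09, 0.14, 0.14, 0.15, 0.39, 0.05, 0.04.
2005: 0.0900×79.89 + 0.1400×63.72 + 0.1400×69.19 + 0.1500×32.81 + 0.3900×44.31 + 0.0500×29.66 + 0.0400×7.51 = 49.7813 per 10000.
2020: 0.0900×56.96 + 0.1400×52.40 + 0.1400×38.02 + 0.1500×32.89 + 0.3900×26.04 + 0.0500×17.88 + 0.0400×7.94 = 34.0854 per 10000.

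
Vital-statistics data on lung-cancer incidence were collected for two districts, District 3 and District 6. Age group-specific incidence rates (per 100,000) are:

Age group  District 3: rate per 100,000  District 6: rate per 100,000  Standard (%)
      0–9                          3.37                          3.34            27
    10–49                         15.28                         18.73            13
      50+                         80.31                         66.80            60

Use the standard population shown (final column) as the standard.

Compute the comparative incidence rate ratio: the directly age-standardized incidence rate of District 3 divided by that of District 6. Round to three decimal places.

Standard weights: 0.27, 0.13, 0.60.
District 3: 0.2700×3.37 + 0.1300×15.28 + 0.6000×80.31 = 51.0823 per 100,000.
District 6: 0.2700×3.34 + 0.1300×18.73 + 0.6000×66.80 = 43.4167 per 100,000.
Ratio = 51.0823 ÷ 43.4167 = 1.17656.

1.177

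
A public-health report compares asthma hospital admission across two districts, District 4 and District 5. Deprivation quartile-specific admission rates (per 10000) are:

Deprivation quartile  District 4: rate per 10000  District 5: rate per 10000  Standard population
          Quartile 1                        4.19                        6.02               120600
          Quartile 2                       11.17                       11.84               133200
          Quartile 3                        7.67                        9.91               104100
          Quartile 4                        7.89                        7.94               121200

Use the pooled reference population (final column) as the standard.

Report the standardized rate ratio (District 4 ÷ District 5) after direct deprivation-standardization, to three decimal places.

0.872

Standard total = 479100; weights = 0.2517, 0.2780, 0.2173, 0.2530.
District 4: 0.2517×4.19 + 0.2780×11.17 + 0.2173×7.67 + 0.2530×7.89 = 7.8227 per 10000.
District 5: 0.2517×6.02 + 0.2780×11.84 + 0.2173×9.91 + 0.2530×7.94 = 8.9690 per 10000.
Ratio = 7.8227 ÷ 8.9690 = 0.87219.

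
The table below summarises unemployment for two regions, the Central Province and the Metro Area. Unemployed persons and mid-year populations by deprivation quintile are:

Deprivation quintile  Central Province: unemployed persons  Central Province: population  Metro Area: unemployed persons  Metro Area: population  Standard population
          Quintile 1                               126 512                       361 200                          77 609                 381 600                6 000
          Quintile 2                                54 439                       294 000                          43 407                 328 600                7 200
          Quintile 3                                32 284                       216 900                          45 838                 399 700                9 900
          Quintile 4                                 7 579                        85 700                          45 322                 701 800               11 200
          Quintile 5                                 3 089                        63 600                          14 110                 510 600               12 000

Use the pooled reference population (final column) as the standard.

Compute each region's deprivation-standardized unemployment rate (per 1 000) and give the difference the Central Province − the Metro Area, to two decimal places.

45.79

Deprivation-specific rates per 1 000 for the Central Province: 350.255, 185.167, 148.843, 88.436, 48.569.
For the Metro Area: 203.378, 132.097, 114.681, 64.580, 27.634.
Standard total = 46 300; weights = 0.1296, 0.1555, 0.2138, 0.2419, 0.2592.
The Central Province: 0.1296×350.255 + 0.1555×185.167 + 0.2138×148.843 + 0.2419×88.436 + 0.2592×48.569 = 139.9911 per 1 000.
The Metro Area: 0.1296×203.378 + 0.1555×132.097 + 0.2138×114.681 + 0.2419×64.580 + 0.2592×27.634 = 94.2032 per 1 000.
Difference = 139.9911 − 94.2032 = 45.7879.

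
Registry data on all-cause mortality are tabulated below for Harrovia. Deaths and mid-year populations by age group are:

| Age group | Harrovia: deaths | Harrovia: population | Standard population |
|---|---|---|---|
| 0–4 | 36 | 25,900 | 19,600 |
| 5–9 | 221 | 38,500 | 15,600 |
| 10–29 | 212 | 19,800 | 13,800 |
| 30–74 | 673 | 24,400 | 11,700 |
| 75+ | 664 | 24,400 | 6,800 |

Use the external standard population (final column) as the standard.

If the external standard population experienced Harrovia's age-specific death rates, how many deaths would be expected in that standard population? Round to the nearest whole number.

Age-specific rates per 1,000 for Harrovia: 1.390, 5.740, 10.707, 27.582, 27.213.
Expected deaths = Σ (standard pop × age-specific rate ÷ 1,000)
= 19,600×1.390/1,000 + 15,600×5.740/1,000 + 13,800×10.707/1,000 + 11,700×27.582/1,000 + 6,800×27.213/1,000
= 27.24 + 89.55 + 147.76 + 322.71 + 185.05 = 772.31.

772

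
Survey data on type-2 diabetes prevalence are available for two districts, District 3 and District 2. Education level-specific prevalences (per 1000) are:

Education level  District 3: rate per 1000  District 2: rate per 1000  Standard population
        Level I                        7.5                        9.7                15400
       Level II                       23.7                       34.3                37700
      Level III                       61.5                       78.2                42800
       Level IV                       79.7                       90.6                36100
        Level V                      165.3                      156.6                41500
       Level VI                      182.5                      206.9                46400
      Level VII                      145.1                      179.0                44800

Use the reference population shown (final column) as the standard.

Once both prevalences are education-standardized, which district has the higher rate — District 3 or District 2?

Standard total = 264700; weights = 0.0582, 0.1424, 0.1617, 0.1364, 0.1568, 0.1753, 0.1692.
District 3: 0.0582×7.5 + 0.1424×23.7 + 0.1617×61.5 + 0.1364×79.7 + 0.1568×165.3 + 0.1753×182.5 + 0.1692×145.1 = 107.0903 per 1000.
District 2: 0.0582×9.7 + 0.1424×34.3 + 0.1617×78.2 + 0.1364×90.6 + 0.1568×156.6 + 0.1753×206.9 + 0.1692×179.0 = 121.5654 per 1000.

District 2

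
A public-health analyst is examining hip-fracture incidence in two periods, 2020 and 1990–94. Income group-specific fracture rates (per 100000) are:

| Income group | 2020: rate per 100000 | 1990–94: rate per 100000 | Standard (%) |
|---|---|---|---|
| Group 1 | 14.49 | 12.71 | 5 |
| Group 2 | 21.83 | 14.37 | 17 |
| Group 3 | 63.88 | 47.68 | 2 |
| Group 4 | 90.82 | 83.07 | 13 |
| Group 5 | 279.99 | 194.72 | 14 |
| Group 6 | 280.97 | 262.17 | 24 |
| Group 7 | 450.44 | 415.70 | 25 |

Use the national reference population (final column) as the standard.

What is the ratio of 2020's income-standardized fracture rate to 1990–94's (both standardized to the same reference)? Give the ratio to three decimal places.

Standard weights: 0.05, 0.17, 0.02, 0.13, 0.14, 0.24, 0.25.
2020: 0.0500×14.49 + 0.1700×21.83 + 0.0200×63.88 + 0.1300×90.82 + 0.1400×279.99 + 0.2400×280.97 + 0.2500×450.44 = 236.7612 per 100000.
1990–94: 0.0500×12.71 + 0.1700×14.37 + 0.0200×47.68 + 0.1300×83.07 + 0.1400×194.72 + 0.2400×262.17 + 0.2500×415.70 = 208.9377 per 100000.
Ratio = 236.7612 ÷ 208.9377 = 1.13317.

1.133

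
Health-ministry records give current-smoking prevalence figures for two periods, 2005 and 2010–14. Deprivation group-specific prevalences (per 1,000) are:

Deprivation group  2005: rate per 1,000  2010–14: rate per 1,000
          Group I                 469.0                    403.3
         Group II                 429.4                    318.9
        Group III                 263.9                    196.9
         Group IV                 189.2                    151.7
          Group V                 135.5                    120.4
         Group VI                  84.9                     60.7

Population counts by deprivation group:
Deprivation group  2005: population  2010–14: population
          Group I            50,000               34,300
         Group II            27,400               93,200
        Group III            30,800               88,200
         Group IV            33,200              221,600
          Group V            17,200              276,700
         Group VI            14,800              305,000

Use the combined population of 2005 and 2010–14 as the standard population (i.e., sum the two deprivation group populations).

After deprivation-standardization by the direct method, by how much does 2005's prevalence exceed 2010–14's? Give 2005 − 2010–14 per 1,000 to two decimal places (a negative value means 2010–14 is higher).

40.73

Combined standard total = 1,192,400; weights = 0.0707, 0.1011, 0.0998, 0.2137, 0.2465, 0.2682.
2005: 0.0707×469.0 + 0.1011×429.4 + 0.0998×263.9 + 0.2137×189.2 + 0.2465×135.5 + 0.2682×84.9 = 199.5212 per 1,000.
2010–14: 0.0707×403.3 + 0.1011×318.9 + 0.0998×196.9 + 0.2137×151.7 + 0.2465×120.4 + 0.2682×60.7 = 158.7883 per 1,000.
Difference = 199.5212 − 158.7883 = 40.7329.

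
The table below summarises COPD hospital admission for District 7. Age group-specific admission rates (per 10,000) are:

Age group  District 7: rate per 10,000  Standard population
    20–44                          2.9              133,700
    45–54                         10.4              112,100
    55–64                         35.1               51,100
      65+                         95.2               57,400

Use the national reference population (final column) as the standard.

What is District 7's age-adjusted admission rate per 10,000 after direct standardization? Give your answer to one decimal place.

24.9

Standard total = 354,300; weights = 0.3774, 0.3164, 0.1442, 0.1620.
Standardized rate: 0.3774×2.9 + 0.3164×10.4 + 0.1442×35.1 + 0.1620×95.2 = 24.8706 per 10,000.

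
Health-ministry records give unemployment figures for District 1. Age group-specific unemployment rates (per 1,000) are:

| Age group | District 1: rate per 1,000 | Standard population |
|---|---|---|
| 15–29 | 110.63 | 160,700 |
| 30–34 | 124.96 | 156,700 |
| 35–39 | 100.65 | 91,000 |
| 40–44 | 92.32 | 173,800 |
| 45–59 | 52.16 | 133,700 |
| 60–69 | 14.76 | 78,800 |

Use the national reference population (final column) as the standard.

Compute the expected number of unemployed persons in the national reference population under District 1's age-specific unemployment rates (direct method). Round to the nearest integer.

Expected unemployed persons = Σ (standard pop × age-specific rate ÷ 1,000)
= 160,700×110.63/1,000 + 156,700×124.96/1,000 + 91,000×100.65/1,000 + 173,800×92.32/1,000 + 133,700×52.16/1,000 + 78,800×14.76/1,000
= 17778.24 + 19581.23 + 9159.15 + 16045.22 + 6973.79 + 1163.09 = 70700.72.

70701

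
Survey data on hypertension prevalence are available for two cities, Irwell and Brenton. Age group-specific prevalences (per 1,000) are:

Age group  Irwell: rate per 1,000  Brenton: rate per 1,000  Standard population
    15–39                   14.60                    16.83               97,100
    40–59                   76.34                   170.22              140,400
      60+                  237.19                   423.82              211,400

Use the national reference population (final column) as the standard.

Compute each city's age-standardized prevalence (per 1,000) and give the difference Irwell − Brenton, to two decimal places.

Standard total = 448,900; weights = 0.2163, 0.3128, 0.4709.
Irwell: 0.2163×14.60 + 0.3128×76.34 + 0.4709×237.19 = 138.7342 per 1,000.
Brenton: 0.2163×16.83 + 0.3128×170.22 + 0.4709×423.82 = 256.4683 per 1,000.
Difference = 138.7342 − 256.4683 = -117.7342.

-117.73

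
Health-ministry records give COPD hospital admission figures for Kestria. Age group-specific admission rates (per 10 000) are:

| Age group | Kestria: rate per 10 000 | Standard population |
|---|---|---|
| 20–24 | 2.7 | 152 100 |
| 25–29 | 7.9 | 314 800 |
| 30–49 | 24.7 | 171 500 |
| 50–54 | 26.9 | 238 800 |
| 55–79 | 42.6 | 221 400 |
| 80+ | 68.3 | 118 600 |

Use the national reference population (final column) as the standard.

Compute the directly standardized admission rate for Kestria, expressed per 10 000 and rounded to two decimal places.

Standard total = 1 217 200; weights = 0.1250, 0.2586, 0.1409, 0.1962, 0.1819, 0.0974.
Standardized rate: 0.1250×2.7 + 0.2586×7.9 + 0.1409×24.7 + 0.1962×26.9 + 0.1819×42.6 + 0.0974×68.3 = 25.5417 per 10 000.

25.54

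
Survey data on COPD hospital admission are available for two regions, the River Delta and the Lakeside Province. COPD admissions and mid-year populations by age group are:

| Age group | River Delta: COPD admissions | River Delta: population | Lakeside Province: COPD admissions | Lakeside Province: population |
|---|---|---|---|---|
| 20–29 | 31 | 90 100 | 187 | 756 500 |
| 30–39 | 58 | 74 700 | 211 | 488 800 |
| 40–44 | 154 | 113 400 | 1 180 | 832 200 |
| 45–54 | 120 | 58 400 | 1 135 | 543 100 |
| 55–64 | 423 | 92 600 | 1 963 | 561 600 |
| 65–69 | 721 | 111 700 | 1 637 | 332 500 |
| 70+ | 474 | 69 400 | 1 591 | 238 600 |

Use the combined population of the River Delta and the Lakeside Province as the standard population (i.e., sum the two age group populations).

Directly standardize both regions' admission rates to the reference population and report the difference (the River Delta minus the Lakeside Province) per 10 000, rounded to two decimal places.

3.74

Age-specific rates per 10 000 for the River Delta: 3.44, 7.76, 13.58, 20.55, 45.68, 64.55, 68.30.
For the Lakeside Province: 2.47, 4.32, 14.18, 20.90, 34.95, 49.23, 66.68.
Combined standard total = 4 363 600; weights = 0.1940, 0.1291, 0.2167, 0.1378, 0.1499, 0.1018, 0.0706.
The River Delta: 0.1940×3.44 + 0.1291×7.76 + 0.2167×13.58 + 0.1378×20.55 + 0.1499×45.68 + 0.1018×64.55 + 0.0706×68.30 = 25.6856 per 10 000.
The Lakeside Province: 0.1940×2.47 + 0.1291×4.32 + 0.2167×14.18 + 0.1378×20.90 + 0.1499×34.95 + 0.1018×49.23 + 0.0706×66.68 = 21.9491 per 10 000.
Difference = 25.6856 − 21.9491 = 3.7365.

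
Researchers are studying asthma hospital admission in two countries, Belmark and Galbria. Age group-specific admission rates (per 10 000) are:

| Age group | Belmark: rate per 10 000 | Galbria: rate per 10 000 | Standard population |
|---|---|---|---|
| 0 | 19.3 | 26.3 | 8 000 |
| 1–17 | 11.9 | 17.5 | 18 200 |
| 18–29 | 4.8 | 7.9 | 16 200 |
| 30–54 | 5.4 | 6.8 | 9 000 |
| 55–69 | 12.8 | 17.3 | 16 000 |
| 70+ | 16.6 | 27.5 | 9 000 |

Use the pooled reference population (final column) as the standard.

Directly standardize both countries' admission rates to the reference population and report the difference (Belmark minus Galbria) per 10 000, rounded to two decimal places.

-5.12

Standard total = 76 400; weights = 0.1047, 0.2382, 0.2120, 0.1178, 0.2094, 0.1178.
Belmark: 0.1047×19.3 + 0.2382×11.9 + 0.2120×4.8 + 0.1178×5.4 + 0.2094×12.8 + 0.1178×16.6 = 11.1458 per 10 000.
Galbria: 0.1047×26.3 + 0.2382×17.5 + 0.2120×7.9 + 0.1178×6.8 + 0.2094×17.3 + 0.1178×27.5 = 16.2615 per 10 000.
Difference = 11.1458 − 16.2615 = -5.1157.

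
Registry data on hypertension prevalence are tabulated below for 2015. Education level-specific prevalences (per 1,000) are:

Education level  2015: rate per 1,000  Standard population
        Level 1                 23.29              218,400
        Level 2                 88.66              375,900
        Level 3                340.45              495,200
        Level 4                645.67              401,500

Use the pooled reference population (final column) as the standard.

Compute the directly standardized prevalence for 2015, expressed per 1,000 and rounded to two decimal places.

312.70

Standard total = 1,491,000; weights = 0.1465, 0.2521, 0.3321, 0.2693.
Standardized rate: 0.1465×23.29 + 0.2521×88.66 + 0.3321×340.45 + 0.2693×645.67 = 312.7037 per 1,000.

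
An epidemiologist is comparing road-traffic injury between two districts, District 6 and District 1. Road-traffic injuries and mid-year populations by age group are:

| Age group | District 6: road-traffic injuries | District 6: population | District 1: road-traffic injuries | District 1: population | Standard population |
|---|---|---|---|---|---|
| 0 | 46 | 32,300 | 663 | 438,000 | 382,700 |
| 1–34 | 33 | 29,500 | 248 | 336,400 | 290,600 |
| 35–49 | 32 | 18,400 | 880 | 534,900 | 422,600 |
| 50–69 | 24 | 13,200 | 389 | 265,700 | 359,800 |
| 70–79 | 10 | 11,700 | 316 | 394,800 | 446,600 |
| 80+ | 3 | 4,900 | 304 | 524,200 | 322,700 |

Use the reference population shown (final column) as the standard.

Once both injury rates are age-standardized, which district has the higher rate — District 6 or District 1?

Age-specific rates per 100,000 for District 6: 142.41, 111.86, 173.91, 181.82, 85.47, 61.22.
For District 1: 151.37, 73.72, 164.52, 146.41, 80.04, 57.99.
Standard total = 2,225,000; weights = 0.1720, 0.1306, 0.1899, 0.1617, 0.2007, 0.1450.
District 6: 0.1720×142.41 + 0.1306×111.86 + 0.1899×173.91 + 0.1617×181.82 + 0.2007×85.47 + 0.1450×61.22 = 127.5739 per 100,000.
District 1: 0.1720×151.37 + 0.1306×73.72 + 0.1899×164.52 + 0.1617×146.41 + 0.2007×80.04 + 0.1450×57.99 = 115.0628 per 100,000.

District 6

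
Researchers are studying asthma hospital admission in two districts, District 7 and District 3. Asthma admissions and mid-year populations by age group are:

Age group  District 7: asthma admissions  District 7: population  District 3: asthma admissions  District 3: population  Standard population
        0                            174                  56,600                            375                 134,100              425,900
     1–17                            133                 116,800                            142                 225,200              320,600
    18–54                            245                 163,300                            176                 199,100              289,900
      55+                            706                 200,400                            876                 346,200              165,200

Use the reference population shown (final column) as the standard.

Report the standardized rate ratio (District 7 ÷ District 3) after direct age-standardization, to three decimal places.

Age-specific rates per 10,000 for District 7: 30.74, 11.39, 15.00, 35.23.
For District 3: 27.96, 6.31, 8.84, 25.30.
Standard total = 1,201,600; weights = 0.3544, 0.2668, 0.2413, 0.1375.
District 7: 0.3544×30.74 + 0.2668×11.39 + 0.2413×15.00 + 0.1375×35.23 = 22.3976 per 10,000.
District 3: 0.3544×27.96 + 0.2668×6.31 + 0.2413×8.84 + 0.1375×25.30 = 17.2056 per 10,000.
Ratio = 22.3976 ÷ 17.2056 = 1.30176.

1.302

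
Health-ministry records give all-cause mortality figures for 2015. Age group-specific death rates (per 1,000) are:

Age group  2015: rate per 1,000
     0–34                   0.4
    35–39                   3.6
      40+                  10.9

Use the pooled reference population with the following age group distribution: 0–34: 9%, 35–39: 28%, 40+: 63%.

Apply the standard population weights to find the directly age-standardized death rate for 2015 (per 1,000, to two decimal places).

7.91

Standard weights: 0.09, 0.28, 0.63.
Standardized rate: 0.0900×0.4 + 0.2800×3.6 + 0.6300×10.9 = 7.9110 per 1,000.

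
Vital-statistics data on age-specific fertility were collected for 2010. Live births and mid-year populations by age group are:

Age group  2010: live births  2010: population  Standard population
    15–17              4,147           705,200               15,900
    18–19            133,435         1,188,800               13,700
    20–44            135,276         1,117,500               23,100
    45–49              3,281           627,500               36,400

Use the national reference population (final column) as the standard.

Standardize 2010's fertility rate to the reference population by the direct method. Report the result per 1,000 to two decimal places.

51.83

Age-specific rates per 1,000 for 2010: 5.881, 112.243, 121.052, 5.229.
Standard total = 89,100; weights = 0.1785, 0.1538, 0.2593, 0.4085.
Standardized rate: 0.1785×5.881 + 0.1538×112.243 + 0.2593×121.052 + 0.4085×5.229 = 51.8279 per 1,000.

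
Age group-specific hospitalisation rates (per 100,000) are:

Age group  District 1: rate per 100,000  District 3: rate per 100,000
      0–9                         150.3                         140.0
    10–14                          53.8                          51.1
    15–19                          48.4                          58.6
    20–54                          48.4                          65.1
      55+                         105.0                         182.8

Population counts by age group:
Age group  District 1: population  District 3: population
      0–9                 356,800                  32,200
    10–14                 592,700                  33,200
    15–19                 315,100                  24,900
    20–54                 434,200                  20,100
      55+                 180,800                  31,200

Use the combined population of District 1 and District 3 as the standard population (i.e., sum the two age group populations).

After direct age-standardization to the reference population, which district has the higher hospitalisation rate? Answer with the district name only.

Combined standard total = 2,021,200; weights = 0.1925, 0.3097, 0.1682, 0.2248, 0.1049.
District 1: 0.1925×150.3 + 0.3097×53.8 + 0.1682×48.4 + 0.2248×48.4 + 0.1049×105.0 = 75.6205 per 100,000.
District 3: 0.1925×140.0 + 0.3097×51.1 + 0.1682×58.6 + 0.2248×65.1 + 0.1049×182.8 = 86.4318 per 100,000.

District 3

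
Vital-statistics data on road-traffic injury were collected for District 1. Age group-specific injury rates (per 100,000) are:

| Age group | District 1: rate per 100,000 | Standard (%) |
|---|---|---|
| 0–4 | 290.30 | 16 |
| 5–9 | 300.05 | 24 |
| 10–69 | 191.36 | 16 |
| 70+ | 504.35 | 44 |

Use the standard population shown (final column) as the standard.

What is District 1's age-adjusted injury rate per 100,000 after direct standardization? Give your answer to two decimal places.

Standard weights: 0.16, 0.24, 0.16, 0.44.
Standardized rate: 0.1600×290.30 + 0.2400×300.05 + 0.1600×191.36 + 0.4400×504.35 = 370.9916 per 100,000.

370.99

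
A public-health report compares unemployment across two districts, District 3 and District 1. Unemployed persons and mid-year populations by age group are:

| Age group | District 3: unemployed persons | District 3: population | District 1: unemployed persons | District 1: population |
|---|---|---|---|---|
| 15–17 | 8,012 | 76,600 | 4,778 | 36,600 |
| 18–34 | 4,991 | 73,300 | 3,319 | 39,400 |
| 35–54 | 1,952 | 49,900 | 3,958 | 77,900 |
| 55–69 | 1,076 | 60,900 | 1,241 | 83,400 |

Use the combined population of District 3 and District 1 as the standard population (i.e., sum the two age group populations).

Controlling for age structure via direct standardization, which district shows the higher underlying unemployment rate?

Age-specific rates per 1,000 for District 3: 104.595, 68.090, 39.118, 17.668.
For District 1: 130.546, 84.239, 50.809, 14.880.
Combined standard total = 498,000; weights = 0.2273, 0.2263, 0.2566, 0.2898.
District 3: 0.2273×104.595 + 0.2263×68.090 + 0.2566×39.118 + 0.2898×17.668 = 54.3429 per 1,000.
District 1: 0.2273×130.546 + 0.2263×84.239 + 0.2566×50.809 + 0.2898×14.880 = 66.0886 per 1,000.
The crude rates (61.49 vs 56.03) would put District 3 higher, but that reflects its age composition; once standardized to a common age structure, District 1 has the higher underlying rate.

District 1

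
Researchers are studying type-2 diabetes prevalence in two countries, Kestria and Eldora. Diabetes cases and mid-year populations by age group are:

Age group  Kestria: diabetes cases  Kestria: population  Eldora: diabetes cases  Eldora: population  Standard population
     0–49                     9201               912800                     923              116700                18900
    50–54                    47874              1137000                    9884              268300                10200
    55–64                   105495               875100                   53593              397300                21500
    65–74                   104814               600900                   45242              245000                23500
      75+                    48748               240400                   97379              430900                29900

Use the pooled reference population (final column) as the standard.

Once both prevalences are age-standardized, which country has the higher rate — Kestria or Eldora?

Eldora

Age-specific rates per 1000 for Kestria: 10.080, 42.106, 120.552, 174.428, 202.779.
For Eldora: 7.909, 36.839, 134.893, 184.661, 225.990.
Standard total = 104000; weights = 0.1817, 0.0981, 0.2067, 0.2260, 0.2875.
Kestria: 0.1817×10.080 + 0.0981×42.106 + 0.2067×120.552 + 0.2260×174.428 + 0.2875×202.779 = 128.5962 per 1000.
Eldora: 0.1817×7.909 + 0.0981×36.839 + 0.2067×134.893 + 0.2260×184.661 + 0.2875×225.990 = 139.6354 per 1000.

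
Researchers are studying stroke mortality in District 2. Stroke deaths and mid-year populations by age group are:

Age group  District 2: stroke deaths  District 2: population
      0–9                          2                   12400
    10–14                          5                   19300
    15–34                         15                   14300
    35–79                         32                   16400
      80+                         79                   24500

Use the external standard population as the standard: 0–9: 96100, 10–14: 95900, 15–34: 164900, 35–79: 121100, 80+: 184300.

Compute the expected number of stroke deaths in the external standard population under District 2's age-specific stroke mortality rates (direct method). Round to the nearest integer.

1044

Age-specific rates per 100000 for District 2: 16.13, 25.91, 104.90, 195.12, 322.45.
Expected stroke deaths = Σ (standard pop × age-specific rate ÷ 100000)
= 96100×16.13/100000 + 95900×25.91/100000 + 164900×104.90/100000 + 121100×195.12/100000 + 184300×322.45/100000
= 15.50 + 24.84 + 172.97 + 236.29 + 594.27 = 1043.88.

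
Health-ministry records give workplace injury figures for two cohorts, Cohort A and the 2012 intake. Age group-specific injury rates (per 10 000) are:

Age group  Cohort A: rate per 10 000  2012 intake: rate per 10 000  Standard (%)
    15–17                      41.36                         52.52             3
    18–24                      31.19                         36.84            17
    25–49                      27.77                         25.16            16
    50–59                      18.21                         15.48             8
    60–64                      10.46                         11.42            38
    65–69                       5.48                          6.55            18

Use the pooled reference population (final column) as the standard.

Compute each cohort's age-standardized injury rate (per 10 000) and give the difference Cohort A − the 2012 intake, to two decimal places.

Standard weights: 0.03, 0.17, 0.16, 0.08, 0.38, 0.18.
Cohort A: 0.0300×41.36 + 0.1700×31.19 + 0.1600×27.77 + 0.0800×18.21 + 0.3800×10.46 + 0.1800×5.48 = 17.4043 per 10 000.
The 2012 intake: 0.0300×52.52 + 0.1700×36.84 + 0.1600×25.16 + 0.0800×15.48 + 0.3800×11.42 + 0.1800×6.55 = 18.6210 per 10 000.
Difference = 17.4043 − 18.6210 = -1.2167.

-1.22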